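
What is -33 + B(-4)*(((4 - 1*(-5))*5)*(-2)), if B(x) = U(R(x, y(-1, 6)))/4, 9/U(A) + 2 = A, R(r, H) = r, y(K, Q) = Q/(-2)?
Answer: 3/4 ≈ 0.75000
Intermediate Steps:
y(K, Q) = -Q/2 (y(K, Q) = Q*(-1/2) = -Q/2)
U(A) = 9/(-2 + A)
B(x) = 9/(4*(-2 + x)) (B(x) = (9/(-2 + x))/4 = (9/(-2 + x))*(1/4) = 9/(4*(-2 + x)))
-33 + B(-4)*(((4 - 1*(-5))*5)*(-2)) = -33 + (9/(4*(-2 - 4)))*(((4 - 1*(-5))*5)*(-2)) = -33 + ((9/4)/(-6))*(((4 + 5)*5)*(-2)) = -33 + ((9/4)*(-1/6))*((9*5)*(-2)) = -33 - 135*(-2)/8 = -33 - 3/8*(-90) = -33 + 135/4 = 3/4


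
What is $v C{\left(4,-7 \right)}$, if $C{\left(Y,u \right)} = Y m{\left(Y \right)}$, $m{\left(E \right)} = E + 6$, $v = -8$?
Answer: $-320$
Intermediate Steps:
$m{\left(E \right)} = 6 + E$
$C{\left(Y,u \right)} = Y \left(6 + Y\right)$
$v C{\left(4,-7 \right)} = - 8 \cdot 4 \left(6 + 4\right) = - 8 \cdot 4 \cdot 10 = \left(-8\right) 40 = -320$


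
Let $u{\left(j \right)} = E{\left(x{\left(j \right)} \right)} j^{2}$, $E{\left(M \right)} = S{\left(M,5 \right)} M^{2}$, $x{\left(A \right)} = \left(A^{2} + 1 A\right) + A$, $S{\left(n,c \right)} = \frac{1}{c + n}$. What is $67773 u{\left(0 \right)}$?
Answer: $0$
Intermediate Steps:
$x{\left(A \right)} = A^{2} + 2 A$ ($x{\left(A \right)} = \left(A^{2} + A\right) + A = \left(A + A^{2}\right) + A = A^{2} + 2 A$)
$E{\left(M \right)} = \frac{M^{2}}{5 + M}$
$u{\left(j \right)} = \frac{j^{4} \left(2 + j\right)^{2}}{5 + j \left(2 + j\right)}$ ($u{\left(j \right)} = \frac{\left(j \left(2 + j\right)\right)^{2}}{5 + j \left(2 + j\right)} j^{2} = \frac{j^{2} \left(2 + j\right)^{2}}{5 + j \left(2 + j\right)} j^{2} = \frac{j^{4} \left(2 + j\right)^{2}}{5 + j \left(2 + j\right)}$)
$67773 u{\left(0 \right)} = 67773 \frac{0^{4} \left(2 + 0\right)^{2}}{5 + 0 \left(2 + 0\right)} = 67773 \frac{0 \cdot 2^{2}}{5 + 0 \cdot 2} = 67773 \cdot 0 \cdot 4 \frac{1}{5 + 0} = 67773 \cdot 0 \cdot 4 \cdot \frac{1}{5} = 67773 \cdot 0 = 0$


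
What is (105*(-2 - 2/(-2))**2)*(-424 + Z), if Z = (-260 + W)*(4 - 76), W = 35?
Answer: 1656480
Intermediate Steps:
Z = 16200 (Z = (-260 + 35)*(4 - 76) = -225*(-72) = 16200)
(105*(-2 - 2/(-2))**2)*(-424 + Z) = (105*(-2 - 2/(-2))**2)*(-424 + 16200) = (105*(-2 - 2*(-1/2))**2)*15776 = (105*(-2 + 1)**2)*15776 = (105*(-1)**2)*15776 = (105*1)*15776 = 105*15776 = 1656480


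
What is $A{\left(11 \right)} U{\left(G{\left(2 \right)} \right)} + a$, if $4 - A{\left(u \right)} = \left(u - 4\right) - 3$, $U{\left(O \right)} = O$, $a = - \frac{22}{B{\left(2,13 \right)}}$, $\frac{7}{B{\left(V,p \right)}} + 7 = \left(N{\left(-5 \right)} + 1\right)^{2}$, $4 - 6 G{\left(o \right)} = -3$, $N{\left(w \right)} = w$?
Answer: $- \frac{198}{7} \approx -28.286$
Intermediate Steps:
$G{\left(o \right)} = \frac{7}{6}$ ($G{\left(o \right)} = \frac{2}{3} - - \frac{1}{2} = \frac{2}{3} + \frac{1}{2} = \frac{7}{6}$)
$B{\left(V,p \right)} = \frac{7}{9}$ ($B{\left(V,p \right)} = \frac{7}{-7 + \left(-5 + 1\right)^{2}} = \frac{7}{-7 + \left(-4\right)^{2}} = \frac{7}{-7 + 16} = \frac{7}{9}$)
$a = - \frac{198}{7}$ ($a = - \frac{22}{\frac{7}{9}} = \left(-22\right) \frac{9}{7} = - \frac{198}{7} \approx -28.286$)
$A{\left(u \right)} = 11 - u$ ($A{\left(u \right)} = 4 - \left(\left(u - 4\right) - 3\right) = 4 - \left(\left(-4 + u\right) - 3\right) = 4 - \left(-7 + u\right) = 11 - u$)
$A{\left(11 \right)} U{\left(G{\left(2 \right)} \right)} + a = \left(11 - 11\right) \frac{7}{6} - \frac{198}{7} = 0 \cdot \frac{7}{6} - \frac{198}{7} = 0 - \frac{198}{7} = - \frac{198}{7}$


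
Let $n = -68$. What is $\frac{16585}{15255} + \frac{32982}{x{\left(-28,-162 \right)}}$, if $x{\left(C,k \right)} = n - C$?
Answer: $- \frac{50247701}{61020} \approx -823.46$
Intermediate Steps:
$x{\left(C,k \right)} = -68 - C$
$\frac{16585}{15255} + \frac{32982}{x{\left(-28,-162 \right)}} = \frac{16585}{15255} + \frac{32982}{-68 - -28} = 16585 \cdot \frac{1}{15255} + \frac{32982}{-68 + 28} = \frac{3317}{3051} + \frac{32982}{-40} = \frac{3317}{3051} + 32982 \left(- \frac{1}{40}\right) = \frac{3317}{3051} - \frac{16491}{20} = - \frac{50247701}{61020}$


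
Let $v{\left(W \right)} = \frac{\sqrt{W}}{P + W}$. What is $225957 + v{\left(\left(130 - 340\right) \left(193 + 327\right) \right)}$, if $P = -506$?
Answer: $225957 - \frac{10 i \sqrt{273}}{54853} \approx 2.2596 \cdot 10^{5} - 0.0030122 i$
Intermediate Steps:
$v{\left(W \right)} = \frac{\sqrt{W}}{-506 + W}$
$225957 + v{\left(\left(130 - 340\right) \left(193 + 327\right) \right)} = 225957 + \frac{\sqrt{\left(130 - 340\right) \left(193 + 327\right)}}{-506 + \left(130 - 340\right) \left(193 + 327\right)} = 225957 + \frac{\sqrt{\left(-210\right) 520}}{-506 - 109200} = 225957 + \frac{\sqrt{-109200}}{-506 - 109200} = 225957 + \frac{20 i \sqrt{273}}{-109706} = 225957 + 20 i \sqrt{273} \left(- \frac{1}{109706}\right) = 225957 - \frac{10 i \sqrt{273}}{54853}$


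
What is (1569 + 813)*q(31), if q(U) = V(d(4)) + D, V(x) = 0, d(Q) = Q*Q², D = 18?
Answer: 42876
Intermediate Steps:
d(Q) = Q³
q(U) = 18 (q(U) = 0 + 18 = 18)
(1569 + 813)*q(31) = (1569 + 813)*18 = 2382*18 = 42876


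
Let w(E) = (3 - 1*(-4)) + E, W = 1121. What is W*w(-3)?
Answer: 4484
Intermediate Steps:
w(E) = 7 + E (w(E) = (3 + 4) + E = 7 + E)
W*w(-3) = 1121*(7 - 3) = 1121*4 = 4484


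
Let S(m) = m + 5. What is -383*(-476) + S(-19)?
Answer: 182294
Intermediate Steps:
S(m) = 5 + m
-383*(-476) + S(-19) = -383*(-476) + (5 - 19) = 182308 - 14 = 182294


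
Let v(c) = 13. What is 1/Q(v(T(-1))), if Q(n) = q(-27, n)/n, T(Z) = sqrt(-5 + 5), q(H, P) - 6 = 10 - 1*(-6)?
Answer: 13/22 ≈ 0.59091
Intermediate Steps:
q(H, P) = 22 (q(H, P) = 6 + (10 - 1*(-6)) = 6 + (10 + 6) = 6 + 16 = 22)
T(Z) = 0 (T(Z) = sqrt(0) = 0)
Q(n) = 22/n
1/Q(v(T(-1))) = 1/(22/13) = 13/22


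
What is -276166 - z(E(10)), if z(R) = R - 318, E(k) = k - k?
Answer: -275848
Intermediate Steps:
E(k) = 0
z(R) = -318 + R
-276166 - z(E(10)) = -276166 - (-318 + 0) = -276166 - 1*(-318) = -276166 + 318 = -275848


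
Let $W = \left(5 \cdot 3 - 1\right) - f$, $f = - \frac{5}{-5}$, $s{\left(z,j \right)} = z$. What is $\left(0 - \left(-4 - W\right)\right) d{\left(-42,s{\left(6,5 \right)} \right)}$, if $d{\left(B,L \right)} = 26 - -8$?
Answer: $578$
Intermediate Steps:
$d{\left(B,L \right)} = 34$ ($d{\left(B,L \right)} = 26 + 8 = 34$)
$f = 1$ ($f = \left(-5\right) \left(- \frac{1}{5}\right) = 1$)
$W = 13$ ($W = \left(5 \cdot 3 - 1\right) - 1 = \left(15 - 1\right) - 1 = 14 - 1 = 13$)
$\left(0 - \left(-4 - W\right)\right) d{\left(-42,s{\left(6,5 \right)} \right)} = \left(0 - \left(-4 - 13\right)\right) 34 = \left(0 - -17\right) 34 = \left(0 + 17\right) 34 = 17 \cdot 34 = 578$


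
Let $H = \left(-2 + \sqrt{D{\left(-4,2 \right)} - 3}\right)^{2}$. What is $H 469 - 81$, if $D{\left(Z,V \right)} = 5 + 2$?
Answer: $-81$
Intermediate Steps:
$D{\left(Z,V \right)} = 7$
$H = 0$ ($H = \left(-2 + \sqrt{7 - 3}\right)^{2} = \left(-2 + \sqrt{4}\right)^{2} = \left(-2 + 2\right)^{2} = 0^{2} = 0$)
$H 469 - 81 = 0 \cdot 469 - 81 = 0 - 81 = -81$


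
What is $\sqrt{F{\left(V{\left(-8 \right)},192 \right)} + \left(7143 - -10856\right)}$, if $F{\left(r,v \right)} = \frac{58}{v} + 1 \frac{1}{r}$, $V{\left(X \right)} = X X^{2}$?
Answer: $\frac{5 \sqrt{6635262}}{96} \approx 134.16$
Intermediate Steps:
$V{\left(X \right)} = X^{3}$
$F{\left(r,v \right)} = \frac{1}{r} + \frac{58}{v}$ ($F{\left(r,v \right)} = \frac{58}{v} + \frac{1}{r} = \frac{1}{r} + \frac{58}{v}$)
$\sqrt{F{\left(V{\left(-8 \right)},192 \right)} + \left(7143 - -10856\right)} = \sqrt{\left(\frac{1}{\left(-8\right)^{3}} + \frac{58}{192}\right) + \left(7143 - -10856\right)} = \sqrt{\left(\frac{1}{-512} + 58 \cdot \frac{1}{192}\right) + \left(7143 + 10856\right)} = \sqrt{\left(- \frac{1}{512} + \frac{29}{96}\right) + 17999} = \sqrt{\frac{461}{1536} + 17999} = \sqrt{\frac{27646925}{1536}} = \frac{5 \sqrt{6635262}}{96}$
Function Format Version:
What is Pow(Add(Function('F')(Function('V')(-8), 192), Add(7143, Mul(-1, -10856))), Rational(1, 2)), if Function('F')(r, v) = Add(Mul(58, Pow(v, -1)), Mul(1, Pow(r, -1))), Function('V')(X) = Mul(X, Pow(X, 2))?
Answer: Mul(Rational(5, 96), Pow(6635262, Rational(1, 2))) ≈ 134.16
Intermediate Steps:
Function('V')(X) = Pow(X, 3)
Function('F')(r, v) = Add(Pow(r, -1), Mul(58, Pow(v, -1))) (Function('F')(r, v) = Add(Mul(58, Pow(v, -1)), Pow(r, -1)) = Add(Pow(r, -1), Mul(58, Pow(v, -1))))
Pow(Add(Function('F')(Function('V')(-8), 192), Add(7143, Mul(-1, -10856))), Rational(1, 2)) = Pow(Add(Add(Pow(Pow(-8, 3), -1), Mul(58, Pow(192, -1))), Add(7143, Mul(-1, -10856))), Rational(1, 2)) = Pow(Add(Add(Pow(-512, -1), Mul(58, Rational(1, 192))), Add(7143, 10856)), Rational(1, 2)) = Pow(Add(Add(Rational(-1, 512), Rational(29, 96)), 17999), Rational(1, 2)) = Pow(Add(Rational(461, 1536), 17999), Rational(1, 2)) = Pow(Rational(27646925, 1536), Rational(1, 2)) = Mul(Rational(5, 96), Pow(6635262, Rational(1, 2)))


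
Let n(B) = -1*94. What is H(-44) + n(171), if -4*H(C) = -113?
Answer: -263/4 ≈ -65.750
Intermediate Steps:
n(B) = -94
H(C) = 113/4 (H(C) = -1/4*(-113) = 113/4)
H(-44) + n(171) = 113/4 - 94 = -263/4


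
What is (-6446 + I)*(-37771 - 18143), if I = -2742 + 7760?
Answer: 79845192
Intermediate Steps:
I = 5018
(-6446 + I)*(-37771 - 18143) = (-6446 + 5018)*(-37771 - 18143) = -1428*(-55914) = 79845192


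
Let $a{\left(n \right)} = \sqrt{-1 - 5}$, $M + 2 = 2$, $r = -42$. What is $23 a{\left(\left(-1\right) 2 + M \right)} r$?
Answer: $- 966 i \sqrt{6} \approx - 2366.2 i$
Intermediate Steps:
$M = 0$ ($M = -2 + 2 = 0$)
$a{\left(n \right)} = i \sqrt{6}$ ($a{\left(n \right)} = \sqrt{-6} = i \sqrt{6}$)
$23 a{\left(\left(-1\right) 2 + M \right)} r = 23 i \sqrt{6} \left(-42\right) = - 966 i \sqrt{6}$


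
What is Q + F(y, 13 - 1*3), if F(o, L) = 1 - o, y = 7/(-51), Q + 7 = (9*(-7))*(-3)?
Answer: 9340/51 ≈ 183.14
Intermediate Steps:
Q = 182 (Q = -7 + (9*(-7))*(-3) = -7 - 63*(-3) = -7 + 189 = 182)
y = -7/51 (y = 7*(-1/51) = -7/51 ≈ -0.13725)
Q + F(y, 13 - 1*3) = 182 + (1 - 1*(-7/51)) = 182 + (1 + 7/51) = 182 + 58/51 = 9340/51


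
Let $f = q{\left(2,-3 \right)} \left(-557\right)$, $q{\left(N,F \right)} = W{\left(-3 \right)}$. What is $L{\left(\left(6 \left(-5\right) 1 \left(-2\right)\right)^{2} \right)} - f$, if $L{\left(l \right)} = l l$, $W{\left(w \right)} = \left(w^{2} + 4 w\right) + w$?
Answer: $12956658$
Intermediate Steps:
$W{\left(w \right)} = w^{2} + 5 w$
$q{\left(N,F \right)} = -6$ ($q{\left(N,F \right)} = - 3 \left(5 - 3\right) = \left(-3\right) 2 = -6$)
$L{\left(l \right)} = l^{2}$
$f = 3342$ ($f = \left(-6\right) \left(-557\right) = 3342$)
$L{\left(\left(6 \left(-5\right) 1 \left(-2\right)\right)^{2} \right)} - f = \left(\left(6 \left(-5\right) 1 \left(-2\right)\right)^{2}\right)^{2} - 3342 = \left(\left(6 \left(\left(-5\right) \left(-2\right)\right)\right)^{2}\right)^{2} - 3342 = \left(\left(6 \cdot 10\right)^{2}\right)^{2} - 3342 = \left(60^{2}\right)^{2} - 3342 = 3600^{2} - 3342 = 12960000 - 3342 = 12956658$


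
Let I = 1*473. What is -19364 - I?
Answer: -19837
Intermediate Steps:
I = 473
-19364 - I = -19364 - 1*473 = -19364 - 473 = -19837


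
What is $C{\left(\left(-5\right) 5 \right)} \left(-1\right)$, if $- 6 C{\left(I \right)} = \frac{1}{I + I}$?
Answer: $- \frac{1}{300} \approx -0.0033333$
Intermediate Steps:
$C{\left(I \right)} = - \frac{1}{12 I}$ ($C{\left(I \right)} = - \frac{1}{6 \left(I + I\right)} = - \frac{1}{6 \cdot 2 I} = - \frac{\frac{1}{2} \frac{1}{I}}{6} = - \frac{1}{12 I}$)
$C{\left(\left(-5\right) 5 \right)} \left(-1\right) = - \frac{1}{12 \left(\left(-5\right) 5\right)} \left(-1\right) = - \frac{1}{12 \left(-25\right)} \left(-1\right) = \left(- \frac{1}{12}\right) \left(- \frac{1}{25}\right) \left(-1\right) = \frac{1}{300} \left(-1\right) = - \frac{1}{300}$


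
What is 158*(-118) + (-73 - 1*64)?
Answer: -18781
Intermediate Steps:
158*(-118) + (-73 - 1*64) = -18644 + (-73 - 64) = -18644 - 137 = -18781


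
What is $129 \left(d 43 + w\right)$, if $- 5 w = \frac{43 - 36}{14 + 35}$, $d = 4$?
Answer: $\frac{776451}{35} \approx 22184.0$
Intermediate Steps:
$w = - \frac{1}{35}$ ($w = - \frac{\left(43 - 36\right) \frac{1}{14 + 35}}{5} = - \frac{\left(43 - 36\right) \frac{1}{49}}{5} = - \frac{7 \cdot \frac{1}{49}}{5} = \left(- \frac{1}{5}\right) \frac{1}{7} = - \frac{1}{35} \approx -0.028571$)
$129 \left(d 43 + w\right) = 129 \left(4 \cdot 43 - \frac{1}{35}\right) = 129 \left(172 - \frac{1}{35}\right) = 129 \cdot \frac{6019}{35} = \frac{776451}{35}$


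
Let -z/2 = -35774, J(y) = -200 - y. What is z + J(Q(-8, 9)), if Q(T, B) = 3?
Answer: 71345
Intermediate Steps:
z = 71548 (z = -2*(-35774) = 71548)
z + J(Q(-8, 9)) = 71548 + (-200 - 1*3) = 71548 + (-200 - 3) = 71548 - 203 = 71345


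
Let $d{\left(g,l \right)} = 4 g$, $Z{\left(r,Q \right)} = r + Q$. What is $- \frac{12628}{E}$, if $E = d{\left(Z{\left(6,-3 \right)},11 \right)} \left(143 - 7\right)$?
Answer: $- \frac{3157}{408} \approx -7.7377$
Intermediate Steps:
$Z{\left(r,Q \right)} = Q + r$
$E = 1632$ ($E = 4 \left(-3 + 6\right) \left(143 - 7\right) = 4 \cdot 3 \cdot 136 = 12 \cdot 136 = 1632$)
$- \frac{12628}{E} = - \frac{12628}{1632} = \left(-12628\right) \frac{1}{1632} = - \frac{3157}{408}$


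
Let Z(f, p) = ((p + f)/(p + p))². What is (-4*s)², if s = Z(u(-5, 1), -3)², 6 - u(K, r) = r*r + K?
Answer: 5764801/104976 ≈ 54.915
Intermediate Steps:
u(K, r) = 6 - K - r² (u(K, r) = 6 - (r*r + K) = 6 - (r² + K) = 6 - (K + r²) = 6 + (-K - r²) = 6 - K - r²)
Z(f, p) = (f + p)²/(4*p²) (Z(f, p) = ((f + p)/((2*p)))² = ((f + p)*(1/(2*p)))² = ((f + p)/(2*p))² = (f + p)²/(4*p²))
s = 2401/1296 (s = ((¼)*((6 - 1*(-5) - 1*1²) - 3)²/(-3)²)² = ((¼)*(⅑)*((6 + 5 - 1*1) - 3)²)² = ((¼)*(⅑)*((6 + 5 - 1) - 3)²)² = ((¼)*(⅑)*(10 - 3)²)² = ((¼)*(⅑)*7²)² = ((¼)*(⅑)*49)² = (49/36)² = 2401/1296 ≈ 1.8526)
(-4*s)² = (-4*2401/1296)² = (-2401/324)² = 5764801/104976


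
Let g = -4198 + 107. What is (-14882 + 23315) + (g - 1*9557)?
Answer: -5215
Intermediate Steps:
g = -4091
(-14882 + 23315) + (g - 1*9557) = (-14882 + 23315) + (-4091 - 1*9557) = 8433 + (-4091 - 9557) = 8433 - 13648 = -5215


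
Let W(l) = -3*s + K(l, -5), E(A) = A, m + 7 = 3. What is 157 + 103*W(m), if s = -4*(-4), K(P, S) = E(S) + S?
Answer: -5817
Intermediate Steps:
m = -4 (m = -7 + 3 = -4)
K(P, S) = 2*S (K(P, S) = S + S = 2*S)
s = 16
W(l) = -58 (W(l) = -3*16 + 2*(-5) = -48 - 10 = -58)
157 + 103*W(m) = 157 + 103*(-58) = 157 - 5974 = -5817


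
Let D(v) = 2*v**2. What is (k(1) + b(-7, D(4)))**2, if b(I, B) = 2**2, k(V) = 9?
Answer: 169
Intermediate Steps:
b(I, B) = 4
(k(1) + b(-7, D(4)))**2 = (9 + 4)**2 = 13**2 = 169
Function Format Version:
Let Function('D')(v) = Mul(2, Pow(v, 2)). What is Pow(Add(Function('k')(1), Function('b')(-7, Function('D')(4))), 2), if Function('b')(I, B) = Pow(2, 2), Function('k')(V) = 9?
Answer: 169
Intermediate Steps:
Function('b')(I, B) = 4
Pow(Add(Function('k')(1), Function('b')(-7, Function('D')(4))), 2) = Pow(Add(9, 4), 2) = Pow(13, 2) = 169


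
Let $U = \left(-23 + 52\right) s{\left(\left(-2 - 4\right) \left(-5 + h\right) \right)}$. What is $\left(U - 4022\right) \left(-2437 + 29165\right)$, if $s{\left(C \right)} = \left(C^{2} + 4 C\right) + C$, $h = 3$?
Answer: $50622832$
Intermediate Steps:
$s{\left(C \right)} = C^{2} + 5 C$
$U = 5916$ ($U = \left(-23 + 52\right) \left(-2 - 4\right) \left(-5 + 3\right) \left(5 + \left(-2 - 4\right) \left(-5 + 3\right)\right) = 29 \left(-6\right) \left(-2\right) \left(5 - -12\right) = 29 \cdot 12 \left(5 + 12\right) = 29 \cdot 12 \cdot 17 = 29 \cdot 204 = 5916$)
$\left(U - 4022\right) \left(-2437 + 29165\right) = \left(5916 - 4022\right) \left(-2437 + 29165\right) = 1894 \cdot 26728 = 50622832$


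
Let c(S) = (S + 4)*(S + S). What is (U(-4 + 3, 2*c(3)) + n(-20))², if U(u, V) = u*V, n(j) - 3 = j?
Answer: 10201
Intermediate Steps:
n(j) = 3 + j
c(S) = 2*S*(4 + S) (c(S) = (4 + S)*(2*S) = 2*S*(4 + S))
U(u, V) = V*u
(U(-4 + 3, 2*c(3)) + n(-20))² = ((2*(2*3*(4 + 3)))*(-4 + 3) + (3 - 20))² = ((2*(2*3*7))*(-1) - 17)² = ((2*42)*(-1) - 17)² = (84*(-1) - 17)² = (-84 - 17)² = (-101)² = 10201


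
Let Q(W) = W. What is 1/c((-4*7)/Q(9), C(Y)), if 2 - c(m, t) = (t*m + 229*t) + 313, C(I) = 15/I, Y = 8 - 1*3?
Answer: -3/2966 ≈ -0.0010115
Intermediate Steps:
Y = 5 (Y = 8 - 3 = 5)
c(m, t) = -311 - 229*t - m*t (c(m, t) = 2 - ((t*m + 229*t) + 313) = 2 - ((m*t + 229*t) + 313) = 2 - ((229*t + m*t) + 313) = 2 - (313 + 229*t + m*t) = 2 + (-313 - 229*t - m*t) = -311 - 229*t - m*t)
1/c((-4*7)/Q(9), C(Y)) = 1/(-311 - 3435/5 - -4*7/9*15/5) = 1/(-311 - 3435/5 - (-28*⅑)*15*(⅕)) = 1/(-311 - 229*3 - 1*(-28/9)*3) = 1/(-311 - 687 + 28/3) = 1/(-2966/3) = -3/2966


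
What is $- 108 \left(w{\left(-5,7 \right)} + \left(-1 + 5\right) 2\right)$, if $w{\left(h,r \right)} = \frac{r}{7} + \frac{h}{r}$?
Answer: $- \frac{6264}{7} \approx -894.86$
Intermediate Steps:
$w{\left(h,r \right)} = \frac{r}{7} + \frac{h}{r}$ ($w{\left(h,r \right)} = r \frac{1}{7} + \frac{h}{r} = \frac{r}{7} + \frac{h}{r}$)
$- 108 \left(w{\left(-5,7 \right)} + \left(-1 + 5\right) 2\right) = - 108 \left(\left(\frac{1}{7} \cdot 7 - \frac{5}{7}\right) + \left(-1 + 5\right) 2\right) = - 108 \left(\left(1 - \frac{5}{7}\right) + 4 \cdot 2\right) = - 108 \left(\left(1 - \frac{5}{7}\right) + 8\right) = - 108 \left(\frac{2}{7} + 8\right) = \left(-108\right) \frac{58}{7} = - \frac{6264}{7}$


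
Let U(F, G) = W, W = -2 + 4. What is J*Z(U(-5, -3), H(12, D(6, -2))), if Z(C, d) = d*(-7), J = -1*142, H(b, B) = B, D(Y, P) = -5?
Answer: -4970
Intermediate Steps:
W = 2
U(F, G) = 2
J = -142
Z(C, d) = -7*d
J*Z(U(-5, -3), H(12, D(6, -2))) = -(-994)*(-5) = -142*35 = -4970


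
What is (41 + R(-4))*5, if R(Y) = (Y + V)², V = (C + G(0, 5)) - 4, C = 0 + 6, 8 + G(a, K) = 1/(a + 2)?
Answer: 2625/4 ≈ 656.25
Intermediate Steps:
G(a, K) = -8 + 1/(2 + a) (G(a, K) = -8 + 1/(a + 2) = -8 + 1/(2 + a))
C = 6
V = -11/2 (V = (6 + (-15 - 8*0)/(2 + 0)) - 4 = (6 + (-15 + 0)/2) - 4 = (6 + (½)*(-15)) - 4 = (6 - 15/2) - 4 = -3/2 - 4 = -11/2 ≈ -5.5000)
R(Y) = (-11/2 + Y)² (R(Y) = (Y - 11/2)² = (-11/2 + Y)²)
(41 + R(-4))*5 = (41 + (-11 + 2*(-4))²/4)*5 = (41 + (-11 - 8)²/4)*5 = (41 + (¼)*(-19)²)*5 = (41 + (¼)*361)*5 = (41 + 361/4)*5 = (525/4)*5 = 2625/4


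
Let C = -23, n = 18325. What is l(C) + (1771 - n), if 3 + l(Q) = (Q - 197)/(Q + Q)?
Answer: -380701/23 ≈ -16552.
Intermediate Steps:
l(Q) = -3 + (-197 + Q)/(2*Q) (l(Q) = -3 + (Q - 197)/(Q + Q) = -3 + (-197 + Q)/((2*Q)) = -3 + (-197 + Q)*(1/(2*Q)) = -3 + (-197 + Q)/(2*Q))
l(C) + (1771 - n) = (½)*(-197 - 5*(-23))/(-23) + (1771 - 1*18325) = (½)*(-1/23)*(-197 + 115) + (1771 - 18325) = (½)*(-1/23)*(-82) - 16554 = 41/23 - 16554 = -380701/23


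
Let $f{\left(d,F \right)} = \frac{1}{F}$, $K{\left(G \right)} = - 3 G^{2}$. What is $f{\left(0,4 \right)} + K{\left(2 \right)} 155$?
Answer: $- \frac{7439}{4} \approx -1859.8$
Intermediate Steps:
$f{\left(0,4 \right)} + K{\left(2 \right)} 155 = \frac{1}{4} + - 3 \cdot 2^{2} \cdot 155 = \frac{1}{4} + \left(-3\right) 4 \cdot 155 = \frac{1}{4} - 1860 = - \frac{7439}{4}$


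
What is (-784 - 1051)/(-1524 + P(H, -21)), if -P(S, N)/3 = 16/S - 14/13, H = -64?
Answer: 95420/79041 ≈ 1.2072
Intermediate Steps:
P(S, N) = 42/13 - 48/S (P(S, N) = -3*(16/S - 14/13) = -3*(-14/13 + 16/S) = 42/13 - 48/S)
(-784 - 1051)/(-1524 + P(H, -21)) = (-784 - 1051)/(-1524 + (42/13 - 48/(-64))) = -1835/(-1524 + (42/13 - 48*(-1/64))) = -1835/(-1524 + (42/13 + ¾)) = -1835/(-1524 + 207/52) = -1835/(-79041/52) = -1835*(-52/79041) = 95420/79041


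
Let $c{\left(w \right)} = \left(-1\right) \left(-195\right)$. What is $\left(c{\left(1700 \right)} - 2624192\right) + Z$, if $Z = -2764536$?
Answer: $-5388533$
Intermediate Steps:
$c{\left(w \right)} = 195$
$\left(c{\left(1700 \right)} - 2624192\right) + Z = \left(195 - 2624192\right) - 2764536 = -2623997 - 2764536 = -5388533$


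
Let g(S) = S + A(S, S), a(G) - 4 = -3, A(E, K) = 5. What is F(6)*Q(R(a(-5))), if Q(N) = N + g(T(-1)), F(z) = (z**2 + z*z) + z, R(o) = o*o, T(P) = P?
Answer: 390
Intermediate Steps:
a(G) = 1 (a(G) = 4 - 3 = 1)
R(o) = o**2
g(S) = 5 + S (g(S) = S + 5 = 5 + S)
F(z) = z + 2*z**2 (F(z) = (z**2 + z**2) + z = 2*z**2 + z = z + 2*z**2)
Q(N) = 4 + N (Q(N) = N + (5 - 1) = N + 4 = 4 + N)
F(6)*Q(R(a(-5))) = (6*(1 + 2*6))*(4 + 1**2) = (6*(1 + 12))*(4 + 1) = (6*13)*5 = 78*5 = 390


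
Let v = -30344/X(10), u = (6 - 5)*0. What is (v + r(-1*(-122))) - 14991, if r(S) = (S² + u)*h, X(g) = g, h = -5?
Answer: -462227/5 ≈ -92445.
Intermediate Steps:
u = 0 (u = 1*0 = 0)
v = -15172/5 (v = -30344/10 = -30344*⅒ = -15172/5 ≈ -3034.4)
r(S) = -5*S² (r(S) = (S² + 0)*(-5) = S²*(-5) = -5*S²)
(v + r(-1*(-122))) - 14991 = (-15172/5 - 5*(-1*(-122))²) - 14991 = (-15172/5 - 5*122²) - 14991 = (-15172/5 - 5*14884) - 14991 = (-15172/5 - 74420) - 14991 = -387272/5 - 14991 = -462227/5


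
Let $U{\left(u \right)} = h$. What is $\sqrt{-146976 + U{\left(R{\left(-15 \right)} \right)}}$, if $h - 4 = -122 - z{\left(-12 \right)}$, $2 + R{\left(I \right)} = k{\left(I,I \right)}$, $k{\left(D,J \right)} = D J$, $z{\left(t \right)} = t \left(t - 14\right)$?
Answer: $i \sqrt{147406} \approx 383.94 i$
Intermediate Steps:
$z{\left(t \right)} = t \left(-14 + t\right)$
$R{\left(I \right)} = -2 + I^{2}$ ($R{\left(I \right)} = -2 + I I = -2 + I^{2}$)
$h = -430$ ($h = 4 - \left(122 - 12 \left(-14 - 12\right)\right) = 4 - \left(122 - -312\right) = 4 - 434 = -430$)
$U{\left(u \right)} = -430$
$\sqrt{-146976 + U{\left(R{\left(-15 \right)} \right)}} = \sqrt{-146976 - 430} = \sqrt{-147406} = i \sqrt{147406}$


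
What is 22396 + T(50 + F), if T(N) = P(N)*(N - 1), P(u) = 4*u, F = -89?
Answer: 28636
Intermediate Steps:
T(N) = 4*N*(-1 + N) (T(N) = (4*N)*(N - 1) = (4*N)*(-1 + N) = 4*N*(-1 + N))
22396 + T(50 + F) = 22396 + 4*(50 - 89)*(-1 + (50 - 89)) = 22396 + 4*(-39)*(-1 - 39) = 22396 + 4*(-39)*(-40) = 22396 + 6240 = 28636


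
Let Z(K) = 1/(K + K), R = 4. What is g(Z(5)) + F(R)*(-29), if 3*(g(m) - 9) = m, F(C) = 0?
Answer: 271/30 ≈ 9.0333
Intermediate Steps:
Z(K) = 1/(2*K)
g(m) = 9 + m/3
g(Z(5)) + F(R)*(-29) = (9 + ((1/2)/5)/3) + 0*(-29) = (9 + ((1/2)*(1/5))/3) + 0 = (9 + (1/3)*(1/10)) + 0 = (9 + 1/30) + 0 = 271/30 + 0 = 271/30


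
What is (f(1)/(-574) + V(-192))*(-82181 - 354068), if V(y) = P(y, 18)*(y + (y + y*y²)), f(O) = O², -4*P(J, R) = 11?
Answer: -4874232915071399/574 ≈ -8.4917e+12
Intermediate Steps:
P(J, R) = -11/4 (P(J, R) = -¼*11 = -11/4)
V(y) = -11*y/2 - 11*y³/4 (V(y) = -11*(y + (y + y*y²))/4 = -11*(y + (y + y³))/4 = -11*(y³ + 2*y)/4 = -11*y/2 - 11*y³/4)
(f(1)/(-574) + V(-192))*(-82181 - 354068) = (1²/(-574) - 11/4*(-192)*(2 + (-192)²))*(-82181 - 354068) = (1*(-1/574) - 11/4*(-192)*(2 + 36864))*(-436249) = (-1/574 - 11/4*(-192)*36866)*(-436249) = (-1/574 + 19465248)*(-436249) = (11173052351/574)*(-436249) = -4874232915071399/574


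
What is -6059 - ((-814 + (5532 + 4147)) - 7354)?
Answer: -7570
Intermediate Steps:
-6059 - ((-814 + (5532 + 4147)) - 7354) = -6059 - ((-814 + 9679) - 7354) = -6059 - (8865 - 7354) = -6059 - 1*1511 = -6059 - 1511 = -7570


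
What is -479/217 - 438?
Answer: -95525/217 ≈ -440.21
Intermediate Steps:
-479/217 - 438 = -95525/217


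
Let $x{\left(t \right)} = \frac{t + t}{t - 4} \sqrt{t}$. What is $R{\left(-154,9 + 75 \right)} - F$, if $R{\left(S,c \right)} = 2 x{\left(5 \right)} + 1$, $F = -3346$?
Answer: $3347 + 20 \sqrt{5} \approx 3391.7$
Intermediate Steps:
$x{\left(t \right)} = \frac{2 t^{\frac{3}{2}}}{-4 + t}$ ($x{\left(t \right)} = \frac{2 t}{-4 + t} \sqrt{t} = \frac{2 t^{\frac{3}{2}}}{-4 + t}$)
$R{\left(S,c \right)} = 1 + 20 \sqrt{5}$ ($R{\left(S,c \right)} = 2 \frac{2 \cdot 5^{\frac{3}{2}}}{-4 + 5} + 1 = 2 \frac{2 \cdot 5 \sqrt{5}}{1} + 1 = 2 \cdot 2 \cdot 5 \sqrt{5} \cdot 1 + 1 = 2 \cdot 10 \sqrt{5} + 1 = 20 \sqrt{5} + 1 = 1 + 20 \sqrt{5}$)
$R{\left(-154,9 + 75 \right)} - F = \left(1 + 20 \sqrt{5}\right) - -3346 = \left(1 + 20 \sqrt{5}\right) + 3346 = 3347 + 20 \sqrt{5}$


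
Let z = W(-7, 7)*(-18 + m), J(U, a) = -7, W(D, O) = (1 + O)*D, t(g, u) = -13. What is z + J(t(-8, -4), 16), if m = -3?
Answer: 1169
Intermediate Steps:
W(D, O) = D*(1 + O)
z = 1176 (z = (-7*(1 + 7))*(-18 - 3) = -7*8*(-21) = -56*(-21) = 1176)
z + J(t(-8, -4), 16) = 1176 - 7 = 1169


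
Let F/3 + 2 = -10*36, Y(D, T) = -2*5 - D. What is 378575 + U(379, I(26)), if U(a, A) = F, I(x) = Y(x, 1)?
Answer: 377489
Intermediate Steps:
Y(D, T) = -10 - D
F = -1086 (F = -6 + 3*(-10*36) = -6 + 3*(-360) = -6 - 1080 = -1086)
I(x) = -10 - x
U(a, A) = -1086
378575 + U(379, I(26)) = 378575 - 1086 = 377489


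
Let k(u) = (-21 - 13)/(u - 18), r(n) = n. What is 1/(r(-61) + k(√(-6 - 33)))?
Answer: -21531/1277215 - 34*I*√39/1277215 ≈ -0.016858 - 0.00016624*I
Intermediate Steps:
k(u) = -34/(-18 + u)
1/(r(-61) + k(√(-6 - 33))) = 1/(-61 - 34/(-18 + √(-6 - 33))) = 1/(-61 - 34/(-18 + √(-39))) = 1/(-61 - 34/(-18 + I*√39))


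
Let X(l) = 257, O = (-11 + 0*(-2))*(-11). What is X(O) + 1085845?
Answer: 1086102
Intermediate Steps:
O = 121 (O = (-11 + 0)*(-11) = -11*(-11) = 121)
X(O) + 1085845 = 257 + 1085845 = 1086102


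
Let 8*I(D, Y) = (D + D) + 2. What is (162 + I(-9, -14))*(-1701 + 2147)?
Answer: 71360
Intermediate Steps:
I(D, Y) = ¼ + D/4 (I(D, Y) = ((D + D) + 2)/8 = (2*D + 2)/8 = (2 + 2*D)/8 = ¼ + D/4)
(162 + I(-9, -14))*(-1701 + 2147) = (162 + (¼ + (¼)*(-9)))*(-1701 + 2147) = (162 + (¼ - 9/4))*446 = (162 - 2)*446 = 160*446 = 71360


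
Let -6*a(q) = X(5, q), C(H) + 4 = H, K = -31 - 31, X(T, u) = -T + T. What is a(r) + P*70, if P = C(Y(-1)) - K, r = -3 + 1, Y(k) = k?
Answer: 3990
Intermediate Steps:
X(T, u) = 0
K = -62
C(H) = -4 + H
r = -2
a(q) = 0 (a(q) = -⅙*0 = 0)
P = 57 (P = (-4 - 1) - 1*(-62) = -5 + 62 = 57)
a(r) + P*70 = 0 + 57*70 = 0 + 3990 = 3990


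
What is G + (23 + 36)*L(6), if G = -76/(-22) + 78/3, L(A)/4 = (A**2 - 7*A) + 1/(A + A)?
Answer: -45107/33 ≈ -1366.9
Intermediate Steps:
L(A) = -28*A + 2/A + 4*A**2 (L(A) = 4*((A**2 - 7*A) + 1/(A + A)) = 4*((A**2 - 7*A) + 1/(2*A)) = 4*(A**2 + 1/(2*A) - 7*A) = -28*A + 2/A + 4*A**2)
G = 324/11 (G = -76*(-1/22) + 78*(1/3) = 38/11 + 26 = 324/11 ≈ 29.455)
G + (23 + 36)*L(6) = 324/11 + (23 + 36)*(2*(1 + 2*6**2*(-7 + 6))/6) = 324/11 + 59*(2*(1/6)*(1 + 2*36*(-1))) = 324/11 + 59*(2*(1/6)*(1 - 72)) = 324/11 + 59*(2*(1/6)*(-71)) = 324/11 + 59*(-71/3) = 324/11 - 4189/3 = -45107/33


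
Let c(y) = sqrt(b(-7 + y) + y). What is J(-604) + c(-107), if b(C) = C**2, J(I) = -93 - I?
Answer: 511 + sqrt(12889) ≈ 624.53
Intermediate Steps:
c(y) = sqrt(y + (-7 + y)**2) (c(y) = sqrt((-7 + y)**2 + y) = sqrt(y + (-7 + y)**2))
J(-604) + c(-107) = (-93 - 1*(-604)) + sqrt(-107 + (-7 - 107)**2) = (-93 + 604) + sqrt(-107 + (-114)**2) = 511 + sqrt(-107 + 12996) = 511 + sqrt(12889)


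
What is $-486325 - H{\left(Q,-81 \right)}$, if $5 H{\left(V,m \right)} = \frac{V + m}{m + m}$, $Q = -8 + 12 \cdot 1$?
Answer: $- \frac{393923327}{810} \approx -4.8633 \cdot 10^{5}$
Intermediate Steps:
$Q = 4$ ($Q = -8 + 12 = 4$)
$H{\left(V,m \right)} = \frac{V + m}{10 m}$ ($H{\left(V,m \right)} = \frac{\left(V + m\right) \frac{1}{m + m}}{5} = \frac{\left(V + m\right) \frac{1}{2 m}}{5} = \frac{\frac{1}{2} \frac{1}{m} \left(V + m\right)}{5} = \frac{V + m}{10 m}$)
$-486325 - H{\left(Q,-81 \right)} = -486325 - \frac{4 - 81}{10 \left(-81\right)} = -486325 - \frac{1}{10} \left(- \frac{1}{81}\right) \left(-77\right) = -486325 - \frac{77}{810} = - \frac{393923327}{810}$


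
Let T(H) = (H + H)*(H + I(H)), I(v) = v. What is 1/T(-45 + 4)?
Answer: 1/6724 ≈ 0.00014872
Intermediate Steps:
T(H) = 4*H² (T(H) = (H + H)*(H + H) = (2*H)*(2*H) = 4*H²)
1/T(-45 + 4) = 1/(4*(-45 + 4)²) = 1/(4*(-41)²) = 1/(4*1681) = 1/6724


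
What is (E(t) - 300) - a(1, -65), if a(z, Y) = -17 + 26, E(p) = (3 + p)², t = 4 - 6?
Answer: -308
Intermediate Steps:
t = -2
a(z, Y) = 9
(E(t) - 300) - a(1, -65) = ((3 - 2)² - 300) - 1*9 = (1² - 300) - 9 = (1 - 300) - 9 = -299 - 9 = -308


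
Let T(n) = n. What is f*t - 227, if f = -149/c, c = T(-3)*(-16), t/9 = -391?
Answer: 171145/16 ≈ 10697.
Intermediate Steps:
t = -3519 (t = 9*(-391) = -3519)
c = 48 (c = -3*(-16) = 48)
f = -149/48 ≈ -3.1042
f*t - 227 = -149/48*(-3519) - 227 = 174777/16 - 227 = 171145/16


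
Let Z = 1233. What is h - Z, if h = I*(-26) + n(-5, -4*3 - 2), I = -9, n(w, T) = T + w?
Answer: -1018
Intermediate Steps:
h = 215 (h = -9*(-26) + ((-4*3 - 2) - 5) = 234 + ((-12 - 2) - 5) = 234 + (-14 - 5) = 234 - 19 = 215)
h - Z = 215 - 1*1233 = 215 - 1233 = -1018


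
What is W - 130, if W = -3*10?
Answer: -160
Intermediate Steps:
W = -30
W - 130 = -30 - 130 = -160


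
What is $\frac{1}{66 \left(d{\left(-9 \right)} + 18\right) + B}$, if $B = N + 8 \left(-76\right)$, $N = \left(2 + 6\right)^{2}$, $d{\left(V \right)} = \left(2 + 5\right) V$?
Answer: $- \frac{1}{3514} \approx -0.00028458$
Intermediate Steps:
$d{\left(V \right)} = 7 V$
$N = 64$ ($N = 8^{2} = 64$)
$B = -544$ ($B = 64 + 8 \left(-76\right) = 64 - 608 = -544$)
$\frac{1}{66 \left(d{\left(-9 \right)} + 18\right) + B} = \frac{1}{66 \left(7 \left(-9\right) + 18\right) - 544} = \frac{1}{66 \left(-63 + 18\right) - 544} = \frac{1}{66 \left(-45\right) - 544} = \frac{1}{-2970 - 544} = \frac{1}{-3514} = - \frac{1}{3514}$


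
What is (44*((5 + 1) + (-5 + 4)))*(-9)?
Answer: -1980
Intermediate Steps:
(44*((5 + 1) + (-5 + 4)))*(-9) = (44*(6 - 1))*(-9) = (44*5)*(-9) = 220*(-9) = -1980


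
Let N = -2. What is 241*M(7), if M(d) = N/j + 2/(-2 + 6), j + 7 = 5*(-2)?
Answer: 5061/34 ≈ 148.85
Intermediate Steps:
j = -17 (j = -7 + 5*(-2) = -7 - 10 = -17)
M(d) = 21/34 (M(d) = -2/(-17) + 2/(-2 + 6) = -2*(-1/17) + 2/4 = 2/17 + 2*(¼) = 2/17 + ½ = 21/34)
241*M(7) = 241*(21/34) = 5061/34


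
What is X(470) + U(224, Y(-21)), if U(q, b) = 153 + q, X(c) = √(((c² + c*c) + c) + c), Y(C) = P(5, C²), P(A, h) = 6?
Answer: 377 + 2*√110685 ≈ 1042.4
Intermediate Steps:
Y(C) = 6
X(c) = √(2*c + 2*c²) (X(c) = √(((c² + c²) + c) + c) = √((2*c² + c) + c) = √((c + 2*c²) + c) = √(2*c + 2*c²))
X(470) + U(224, Y(-21)) = √2*√(470*(1 + 470)) + (153 + 224) = √2*√(470*471) + 377 = √2*√221370 + 377 = 2*√110685 + 377 = 377 + 2*√110685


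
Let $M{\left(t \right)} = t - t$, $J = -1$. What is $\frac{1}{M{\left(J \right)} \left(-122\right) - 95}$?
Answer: $- \frac{1}{95} \approx -0.010526$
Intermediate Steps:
$M{\left(t \right)} = 0$
$\frac{1}{M{\left(J \right)} \left(-122\right) - 95} = \frac{1}{0 \left(-122\right) - 95} = \frac{1}{0 - 95} = \frac{1}{-95} = - \frac{1}{95}$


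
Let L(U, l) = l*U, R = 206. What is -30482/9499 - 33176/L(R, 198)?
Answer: -35419060/8805573 ≈ -4.0223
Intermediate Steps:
L(U, l) = U*l
-30482/9499 - 33176/L(R, 198) = -30482/9499 - 33176/(206*198) = -30482*1/9499 - 33176/40788 = -30482/9499 - 33176*1/40788 = -30482/9499 - 754/927 = -35419060/8805573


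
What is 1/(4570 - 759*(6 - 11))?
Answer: 1/8365 ≈ 0.00011955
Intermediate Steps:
1/(4570 - 759*(6 - 11)) = 1/(4570 - 759*(-5)) = 1/(4570 + 3795) = 1/8365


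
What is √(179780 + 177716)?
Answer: 2*√89374 ≈ 597.91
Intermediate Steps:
√(179780 + 177716) = √357496 = 2*√89374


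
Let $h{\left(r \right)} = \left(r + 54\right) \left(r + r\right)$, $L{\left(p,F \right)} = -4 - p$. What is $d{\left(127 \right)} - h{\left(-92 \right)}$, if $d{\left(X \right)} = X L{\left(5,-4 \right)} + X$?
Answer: $-8008$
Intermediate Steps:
$h{\left(r \right)} = 2 r \left(54 + r\right)$ ($h{\left(r \right)} = \left(54 + r\right) 2 r = 2 r \left(54 + r\right)$)
$d{\left(X \right)} = - 8 X$ ($d{\left(X \right)} = X \left(-4 - 5\right) + X = X \left(-9\right) + X = - 9 X + X = - 8 X$)
$d{\left(127 \right)} - h{\left(-92 \right)} = \left(-8\right) 127 - 2 \left(-92\right) \left(54 - 92\right) = -1016 - 2 \left(-92\right) \left(-38\right) = -1016 - 6992 = -8008$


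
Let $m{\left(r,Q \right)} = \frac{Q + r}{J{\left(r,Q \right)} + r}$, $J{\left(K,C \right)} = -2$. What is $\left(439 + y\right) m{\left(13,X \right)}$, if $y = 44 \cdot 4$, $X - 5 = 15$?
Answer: $1845$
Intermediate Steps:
$X = 20$ ($X = 5 + 15 = 20$)
$y = 176$
$m{\left(r,Q \right)} = \frac{Q + r}{-2 + r}$
$\left(439 + y\right) m{\left(13,X \right)} = \left(439 + 176\right) \frac{20 + 13}{-2 + 13} = 615 \cdot \frac{1}{11} \cdot 33 = 615 \cdot 3 = 1845$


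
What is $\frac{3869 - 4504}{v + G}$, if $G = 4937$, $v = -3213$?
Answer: $- \frac{635}{1724} \approx -0.36833$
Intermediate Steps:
$\frac{3869 - 4504}{v + G} = \frac{3869 - 4504}{-3213 + 4937} = - \frac{635}{1724}$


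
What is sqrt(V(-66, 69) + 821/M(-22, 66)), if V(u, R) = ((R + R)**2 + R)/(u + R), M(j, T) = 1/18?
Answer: sqrt(21149) ≈ 145.43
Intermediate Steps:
M(j, T) = 1/18
V(u, R) = (R + 4*R**2)/(R + u) (V(u, R) = ((2*R)**2 + R)/(R + u) = (4*R**2 + R)/(R + u) = (R + 4*R**2)/(R + u))
sqrt(V(-66, 69) + 821/M(-22, 66)) = sqrt(69*(1 + 4*69)/(69 - 66) + 821/(1/18)) = sqrt(69*(1 + 276)/3 + 821*18) = sqrt(69*(1/3)*277 + 14778) = sqrt(6371 + 14778) = sqrt(21149)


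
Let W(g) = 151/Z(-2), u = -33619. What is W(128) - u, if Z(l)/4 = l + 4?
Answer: 269103/8 ≈ 33638.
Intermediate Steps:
Z(l) = 16 + 4*l (Z(l) = 4*(l + 4) = 4*(4 + l) = 16 + 4*l)
W(g) = 151/8 (W(g) = 151/(16 + 4*(-2)) = 151/(16 - 8) = 151/8)
W(128) - u = 151/8 - 1*(-33619) = 151/8 + 33619 = 269103/8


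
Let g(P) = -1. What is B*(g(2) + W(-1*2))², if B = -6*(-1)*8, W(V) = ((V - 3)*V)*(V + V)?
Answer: 80688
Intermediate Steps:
W(V) = 2*V²*(-3 + V) (W(V) = ((-3 + V)*V)*(2*V) = (V*(-3 + V))*(2*V) = 2*V²*(-3 + V))
B = 48 (B = -(-6)*8 = -1*(-48) = 48)
B*(g(2) + W(-1*2))² = 48*(-1 + 2*(-1*2)²*(-3 - 1*2))² = 48*(-1 + 2*(-2)²*(-3 - 2))² = 48*(-1 + 2*4*(-5))² = 48*(-1 - 40)² = 48*(-41)² = 48*1681 = 80688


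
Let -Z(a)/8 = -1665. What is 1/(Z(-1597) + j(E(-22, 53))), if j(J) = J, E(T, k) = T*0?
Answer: 1/13320 ≈ 7.5075e-5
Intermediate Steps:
E(T, k) = 0
Z(a) = 13320 (Z(a) = -8*(-1665) = 13320)
1/(Z(-1597) + j(E(-22, 53))) = 1/(13320 + 0) = 1/13320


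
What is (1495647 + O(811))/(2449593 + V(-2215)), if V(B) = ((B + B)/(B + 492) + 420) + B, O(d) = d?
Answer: 1289198567/2108780192 ≈ 0.61135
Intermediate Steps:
V(B) = 420 + B + 2*B/(492 + B) (V(B) = ((2*B)/(492 + B) + 420) + B = (2*B/(492 + B) + 420) + B = (420 + 2*B/(492 + B)) + B = 420 + B + 2*B/(492 + B))
(1495647 + O(811))/(2449593 + V(-2215)) = (1495647 + 811)/(2449593 + (206640 + (-2215)² + 914*(-2215))/(492 - 2215)) = 1496458/(2449593 + (206640 + 4906225 - 2024510)/(-1723)) = 1496458/(2449593 - 1/1723*3088355) = 1496458/(2449593 - 3088355/1723) = 1496458/(4217560384/1723) = 1496458*(1723/4217560384) = 1289198567/2108780192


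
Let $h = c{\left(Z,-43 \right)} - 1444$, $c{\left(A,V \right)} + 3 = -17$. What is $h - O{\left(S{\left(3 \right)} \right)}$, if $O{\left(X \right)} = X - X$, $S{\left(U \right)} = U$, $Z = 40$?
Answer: $-1464$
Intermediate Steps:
$c{\left(A,V \right)} = -20$ ($c{\left(A,V \right)} = -3 - 17 = -20$)
$h = -1464$ ($h = -20 - 1444 = -1464$)
$O{\left(X \right)} = 0$
$h - O{\left(S{\left(3 \right)} \right)} = -1464 - 0 = -1464 + 0 = -1464$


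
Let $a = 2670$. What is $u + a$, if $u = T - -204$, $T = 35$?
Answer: $2909$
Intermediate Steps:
$u = 239$ ($u = 35 - -204 = 35 + 204 = 239$)
$u + a = 239 + 2670 = 2909$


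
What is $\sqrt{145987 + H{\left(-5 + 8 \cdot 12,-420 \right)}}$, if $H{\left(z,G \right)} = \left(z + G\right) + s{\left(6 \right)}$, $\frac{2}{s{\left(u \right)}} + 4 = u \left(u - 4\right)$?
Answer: $\frac{9 \sqrt{7193}}{2} \approx 381.65$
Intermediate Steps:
$s{\left(u \right)} = \frac{2}{-4 + u \left(-4 + u\right)}$ ($s{\left(u \right)} = \frac{2}{-4 + u \left(u - 4\right)} = \frac{2}{-4 + u \left(-4 + u\right)}$)
$H{\left(z,G \right)} = \frac{1}{4} + G + z$ ($H{\left(z,G \right)} = \left(z + G\right) + \frac{2}{-4 + 6^{2} - 24} = \left(G + z\right) + \frac{2}{-4 + 36 - 24} = \left(G + z\right) + \frac{2}{8} = \left(G + z\right) + 2 \cdot \frac{1}{8} = \left(G + z\right) + \frac{1}{4} = \frac{1}{4} + G + z$)
$\sqrt{145987 + H{\left(-5 + 8 \cdot 12,-420 \right)}} = \sqrt{145987 + \left(\frac{1}{4} - 420 + \left(-5 + 8 \cdot 12\right)\right)} = \sqrt{145987 + \left(\frac{1}{4} - 420 + \left(-5 + 96\right)\right)} = \sqrt{145987 + \left(\frac{1}{4} - 420 + 91\right)} = \sqrt{145987 - \frac{1315}{4}} = \sqrt{\frac{582633}{4}} = \frac{9 \sqrt{7193}}{2}$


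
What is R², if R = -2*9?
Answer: 324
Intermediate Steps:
R = -18
R² = (-18)² = 324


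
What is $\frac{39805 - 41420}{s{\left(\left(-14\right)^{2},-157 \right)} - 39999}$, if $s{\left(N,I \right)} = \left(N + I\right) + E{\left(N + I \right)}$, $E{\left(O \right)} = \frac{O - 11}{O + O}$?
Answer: $\frac{62985}{1558426} \approx 0.040416$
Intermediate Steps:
$E{\left(O \right)} = \frac{-11 + O}{2 O}$
$s{\left(N,I \right)} = I + N + \frac{-11 + I + N}{2 \left(I + N\right)}$ ($s{\left(N,I \right)} = \left(N + I\right) + \frac{-11 + \left(N + I\right)}{2 \left(N + I\right)} = \left(I + N\right) + \frac{-11 + \left(I + N\right)}{2 \left(I + N\right)} = \left(I + N\right) + \frac{-11 + I + N}{2 \left(I + N\right)} = I + N + \frac{-11 + I + N}{2 \left(I + N\right)}$)
$\frac{39805 - 41420}{s{\left(\left(-14\right)^{2},-157 \right)} - 39999} = \frac{39805 - 41420}{\frac{-11 - 157 + \left(-14\right)^{2} + 2 \left(-157 + \left(-14\right)^{2}\right)^{2}}{2 \left(-157 + \left(-14\right)^{2}\right)} - 39999} = - \frac{1615}{\frac{-11 - 157 + 196 + 2 \left(-157 + 196\right)^{2}}{2 \left(-157 + 196\right)} - 39999} = - \frac{1615}{\frac{-11 - 157 + 196 + 2 \cdot 39^{2}}{2 \cdot 39} - 39999} = - \frac{1615}{\frac{1}{2} \cdot \frac{1}{39} \left(-11 - 157 + 196 + 2 \cdot 1521\right) - 39999} = - \frac{1615}{\frac{1}{2} \cdot \frac{1}{39} \left(-11 - 157 + 196 + 3042\right) - 39999} = - \frac{1615}{\frac{1}{2} \cdot \frac{1}{39} \cdot 3070 - 39999} = - \frac{1615}{\frac{1535}{39} - 39999} = - \frac{1615}{- \frac{1558426}{39}} = \left(-1615\right) \left(- \frac{39}{1558426}\right) = \frac{62985}{1558426}$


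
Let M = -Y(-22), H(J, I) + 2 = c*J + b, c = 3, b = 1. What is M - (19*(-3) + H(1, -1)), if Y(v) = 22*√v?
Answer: 55 - 22*I*√22 ≈ 55.0 - 103.19*I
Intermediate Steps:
H(J, I) = -1 + 3*J (H(J, I) = -2 + (3*J + 1) = -2 + (1 + 3*J) = -1 + 3*J)
M = -22*I*√22 (M = -22*√(-22) = -22*I*√22 ≈ -103.19*I)
M - (19*(-3) + H(1, -1)) = -22*I*√22 - (19*(-3) + (-1 + 3*1)) = -22*I*√22 - (-57 + (-1 + 3)) = -22*I*√22 - (-57 + 2) = -22*I*√22 - 1*(-55) = -22*I*√22 + 55 = 55 - 22*I*√22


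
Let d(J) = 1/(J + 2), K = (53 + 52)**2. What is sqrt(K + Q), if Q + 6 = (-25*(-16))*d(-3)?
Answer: sqrt(10619) ≈ 103.05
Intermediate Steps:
K = 11025 (K = 105**2 = 11025)
d(J) = 1/(2 + J)
Q = -406 (Q = -6 + (-25*(-16))/(2 - 3) = -6 + 400/(-1) = -6 + 400*(-1) = -6 - 400 = -406)
sqrt(K + Q) = sqrt(11025 - 406) = sqrt(10619)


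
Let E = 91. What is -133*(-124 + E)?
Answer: 4389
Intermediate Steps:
-133*(-124 + E) = -133*(-124 + 91) = -133*(-33) = 4389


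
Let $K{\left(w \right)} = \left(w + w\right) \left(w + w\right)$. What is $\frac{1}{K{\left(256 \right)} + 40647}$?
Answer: $\frac{1}{302791} \approx 3.3026 \cdot 10^{-6}$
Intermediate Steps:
$K{\left(w \right)} = 4 w^{2}$ ($K{\left(w \right)} = 2 w 2 w = 4 w^{2}$)
$\frac{1}{K{\left(256 \right)} + 40647} = \frac{1}{4 \cdot 256^{2} + 40647} = \frac{1}{4 \cdot 65536 + 40647} = \frac{1}{262144 + 40647} = \frac{1}{302791}$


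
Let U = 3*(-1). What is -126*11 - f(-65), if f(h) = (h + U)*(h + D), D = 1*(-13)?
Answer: -6690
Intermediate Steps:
U = -3
D = -13
f(h) = (-13 + h)*(-3 + h) (f(h) = (h - 3)*(h - 13) = (-3 + h)*(-13 + h) = (-13 + h)*(-3 + h))
-126*11 - f(-65) = -126*11 - (39 + (-65)**2 - 16*(-65)) = -1386 - (39 + 4225 + 1040) = -1386 - 1*5304 = -1386 - 5304 = -6690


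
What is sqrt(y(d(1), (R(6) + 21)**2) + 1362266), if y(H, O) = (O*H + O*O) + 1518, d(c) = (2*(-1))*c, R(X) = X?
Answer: sqrt(1893767) ≈ 1376.1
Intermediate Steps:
d(c) = -2*c
y(H, O) = 1518 + O**2 + H*O (y(H, O) = (H*O + O**2) + 1518 = (O**2 + H*O) + 1518 = 1518 + O**2 + H*O)
sqrt(y(d(1), (R(6) + 21)**2) + 1362266) = sqrt((1518 + ((6 + 21)**2)**2 + (-2*1)*(6 + 21)**2) + 1362266) = sqrt((1518 + (27**2)**2 - 2*27**2) + 1362266) = sqrt((1518 + 729**2 - 2*729) + 1362266) = sqrt((1518 + 531441 - 1458) + 1362266) = sqrt(531501 + 1362266) = sqrt(1893767)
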